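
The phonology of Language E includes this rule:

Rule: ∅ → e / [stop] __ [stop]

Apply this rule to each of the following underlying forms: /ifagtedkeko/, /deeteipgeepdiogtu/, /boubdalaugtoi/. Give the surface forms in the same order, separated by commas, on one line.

ifagetedekeko, deeteipegeepediogetu, boubedalaugetoi

/ifagtedkeko/: /g/ and /t/ form a stop–stop cluster, so [e] is inserted between them. /d/ and /k/ form a stop–stop cluster, so [e] is inserted between them. → [ifagetedekeko].
/deeteipgeepdiogtu/: /p/ and /g/ form a stop–stop cluster, so [e] is inserted between them. /p/ and /d/ form a stop–stop cluster, so [e] is inserted between them. /g/ and /t/ form a stop–stop cluster, so [e] is inserted between them. → [deeteipegeepediogetu].
/boubdalaugtoi/: /b/ and /d/ form a stop–stop cluster, so [e] is inserted between them. /g/ and /t/ form a stop–stop cluster, so [e] is inserted between them. → [boubedalaugetoi].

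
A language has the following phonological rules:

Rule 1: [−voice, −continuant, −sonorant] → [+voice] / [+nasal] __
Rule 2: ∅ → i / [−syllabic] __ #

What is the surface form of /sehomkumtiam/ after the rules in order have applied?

sehomgumdiami

Rule 1 (post-nasal voicing): /k/ is a voiceless stop immediately after the nasal /m/, so it voices to [g]. /t/ is a voiceless stop immediately after the nasal /m/, so it voices to [d]. /sehomkumtiam/ → sehomgumdiam.
Rule 2 (final i-epenthesis): the form ends in the consonant /m/, so [i] is inserted word-finally. /sehomgumdiam/ → sehomgumdiami.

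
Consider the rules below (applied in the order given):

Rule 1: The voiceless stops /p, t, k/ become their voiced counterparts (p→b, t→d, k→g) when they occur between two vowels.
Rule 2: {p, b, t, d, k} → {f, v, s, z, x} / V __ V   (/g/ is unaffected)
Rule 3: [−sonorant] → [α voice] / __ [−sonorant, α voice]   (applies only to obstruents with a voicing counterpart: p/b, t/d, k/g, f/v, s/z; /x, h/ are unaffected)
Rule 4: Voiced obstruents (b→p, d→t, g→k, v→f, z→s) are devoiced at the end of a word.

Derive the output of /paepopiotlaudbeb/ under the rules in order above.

Rule 1 (intervocalic voicing): /p/ is a voiceless stop between vowels /e/ and /o/, so it voices to [b]. /p/ is a voiceless stop between vowels /o/ and /i/, so it voices to [b]. /paepopiotlaudbeb/ → paebobiotlaudbeb.
Rule 2 (intervocalic spirantization): /b/ is a stop between vowels /e/ and /o/, so it spirantizes to the fricative [v]. /b/ is a stop between vowels /o/ and /i/, so it spirantizes to the fricative [v]. /paebobiotlaudbeb/ → paevoviotlaudbeb.
Rule 3 (regressive voicing assimilation): no segment meets the environment; /paevoviotlaudbeb/ is unchanged.
Rule 4 (final devoicing): /b/ is a voiced obstruent in word-final position, so it devoices to [p]. /paevoviotlaudbeb/ → paevoviotlaudbep.

paevoviotlaudbep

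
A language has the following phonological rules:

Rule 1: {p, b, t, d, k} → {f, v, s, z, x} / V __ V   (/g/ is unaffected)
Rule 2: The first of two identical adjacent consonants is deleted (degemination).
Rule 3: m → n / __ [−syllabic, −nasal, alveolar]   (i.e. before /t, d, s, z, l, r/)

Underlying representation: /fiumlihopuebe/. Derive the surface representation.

fiunlihofueve

Rule 1 (intervocalic spirantization): /p/ is a stop between vowels /o/ and /u/, so it spirantizes to the fricative [f]. /b/ is a stop between vowels /e/ and /e/, so it spirantizes to the fricative [v]. /fiumlihopuebe/ → fiumlihofueve.
Rule 2 (degemination): no segment meets the environment; /fiumlihofueve/ is unchanged.
Rule 3 (nasal place assimilation): /m/ precedes the alveolar consonant /l/, so it assimilates in place to [n]. /fiumlihofueve/ → fiunlihofueve.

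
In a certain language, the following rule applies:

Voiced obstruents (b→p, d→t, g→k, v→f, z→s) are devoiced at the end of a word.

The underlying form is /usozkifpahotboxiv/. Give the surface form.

Scanning /usozkifpahotboxiv/: /z/ at position 4 is not in the conditioning environment; /b/ at position 13 is not in the conditioning environment; /v/ is a voiced obstruent in word-final position, so it devoices to [f].
Result: [usozkifpahotboxif].

usozkifpahotboxif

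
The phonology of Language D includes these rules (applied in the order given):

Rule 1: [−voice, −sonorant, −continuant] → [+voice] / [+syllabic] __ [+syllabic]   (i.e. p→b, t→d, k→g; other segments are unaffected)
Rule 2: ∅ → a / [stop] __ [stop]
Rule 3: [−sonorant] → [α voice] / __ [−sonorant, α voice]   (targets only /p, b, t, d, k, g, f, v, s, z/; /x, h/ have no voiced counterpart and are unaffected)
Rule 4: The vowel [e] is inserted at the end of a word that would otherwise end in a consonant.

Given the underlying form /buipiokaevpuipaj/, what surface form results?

Rule 1 (intervocalic voicing): /p/ is a voiceless stop between vowels /i/ and /i/, so it voices to [b]. /k/ is a voiceless stop between vowels /o/ and /a/, so it voices to [g]. /p/ is a voiceless stop between vowels /i/ and /a/, so it voices to [b]. /buipiokaevpuipaj/ → buibiogaevpuibaj.
Rule 2 (stop-cluster a-epenthesis): no segment meets the environment; /buibiogaevpuibaj/ is unchanged.
Rule 3 (regressive voicing assimilation): /v/ precedes the voiceless obstruent /p/, so it devoices to [f] by assimilation. /buibiogaevpuibaj/ → buibiogaefpuibaj.
Rule 4 (final e-epenthesis): the form ends in the consonant /j/, so [e] is inserted word-finally. /buibiogaefpuibaj/ → buibiogaefpuibaje.

buibiogaefpuibaje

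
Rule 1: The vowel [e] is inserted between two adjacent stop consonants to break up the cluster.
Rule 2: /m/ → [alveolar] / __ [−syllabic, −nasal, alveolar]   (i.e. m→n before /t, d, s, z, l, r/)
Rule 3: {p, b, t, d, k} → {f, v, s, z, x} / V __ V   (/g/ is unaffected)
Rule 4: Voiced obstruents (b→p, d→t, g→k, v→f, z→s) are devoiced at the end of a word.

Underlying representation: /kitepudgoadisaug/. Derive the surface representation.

Rule 1 (stop-cluster e-epenthesis): /d/ and /g/ form a stop–stop cluster, so [e] is inserted between them. /kitepudgoadisaug/ → kitepudegoadisaug.
Rule 2 (nasal place assimilation): no segment meets the environment; /kitepudegoadisaug/ is unchanged.
Rule 3 (intervocalic spirantization): /t/ is a stop between vowels /i/ and /e/, so it spirantizes to the fricative [s]. /p/ is a stop between vowels /e/ and /u/, so it spirantizes to the fricative [f]. /d/ is a stop between vowels /u/ and /e/, so it spirantizes to the fricative [z]. /d/ is a stop between vowels /a/ and /i/, so it spirantizes to the fricative [z]. /kitepudegoadisaug/ → kisefuzegoazisaug.
Rule 4 (final devoicing): /g/ is a voiced obstruent in word-final position, so it devoices to [k]. /kisefuzegoazisaug/ → kisefuzegoazisauk.

kisefuzegoazisauk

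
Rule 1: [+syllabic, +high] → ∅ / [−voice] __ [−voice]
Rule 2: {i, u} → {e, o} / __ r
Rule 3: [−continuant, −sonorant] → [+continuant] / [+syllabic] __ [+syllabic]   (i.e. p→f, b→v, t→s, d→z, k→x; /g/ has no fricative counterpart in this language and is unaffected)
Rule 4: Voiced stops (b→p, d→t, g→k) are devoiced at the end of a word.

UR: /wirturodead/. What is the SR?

wertorozeat

Rule 1 (high vowel syncope): no segment meets the environment; /wirturodead/ is unchanged.
Rule 2 (pre-rhotic lowering): /i/ is a high vowel immediately before /r/, so it lowers to [e]. /u/ is a high vowel immediately before /r/, so it lowers to [o]. /wirturodead/ → wertorodead.
Rule 3 (intervocalic spirantization): /d/ is a stop between vowels /o/ and /e/, so it spirantizes to the fricative [z]. /wertorodead/ → wertorozead.
Rule 4 (final devoicing): /d/ is a voiced stop in word-final position, so it devoices to [t]. /wertorozead/ → wertorozeat.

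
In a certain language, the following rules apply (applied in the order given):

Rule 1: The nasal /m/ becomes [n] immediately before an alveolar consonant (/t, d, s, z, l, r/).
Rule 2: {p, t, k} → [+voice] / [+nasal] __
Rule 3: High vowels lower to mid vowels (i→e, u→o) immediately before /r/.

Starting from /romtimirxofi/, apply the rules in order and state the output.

Rule 1 (nasal place assimilation): /m/ precedes the alveolar consonant /t/, so it assimilates in place to [n]. /romtimirxofi/ → rontimirxofi.
Rule 2 (post-nasal voicing): /t/ is a voiceless stop immediately after the nasal /n/, so it voices to [d]. /rontimirxofi/ → rondimirxofi.
Rule 3 (pre-rhotic lowering): /i/ is a high vowel immediately before /r/, so it lowers to [e]. /rondimirxofi/ → rondimerxofi.

rondimerxofi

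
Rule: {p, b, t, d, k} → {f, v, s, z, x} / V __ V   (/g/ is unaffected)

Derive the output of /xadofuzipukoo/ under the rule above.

/d/ is a stop between vowels /a/ and /o/, so it spirantizes to the fricative [z].
/p/ is a stop between vowels /i/ and /u/, so it spirantizes to the fricative [f].
/k/ is a stop between vowels /u/ and /o/, so it spirantizes to the fricative [x].
Surface form: [xazofuzifuxoo].

xazofuzifuxoo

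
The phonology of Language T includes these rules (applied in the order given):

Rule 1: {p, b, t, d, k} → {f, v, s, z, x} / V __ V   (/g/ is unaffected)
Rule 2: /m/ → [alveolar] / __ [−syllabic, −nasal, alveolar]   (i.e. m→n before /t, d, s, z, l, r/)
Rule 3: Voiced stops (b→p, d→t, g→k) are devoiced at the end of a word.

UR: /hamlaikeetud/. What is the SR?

hanlaixeesut

Rule 1 (intervocalic spirantization): /k/ is a stop between vowels /i/ and /e/, so it spirantizes to the fricative [x]. /t/ is a stop between vowels /e/ and /u/, so it spirantizes to the fricative [s]. /hamlaikeetud/ → hamlaixeesud.
Rule 2 (nasal place assimilation): /m/ precedes the alveolar consonant /l/, so it assimilates in place to [n]. /hamlaixeesud/ → hanlaixeesud.
Rule 3 (final devoicing): /d/ is a voiced stop in word-final position, so it devoices to [t]. /hanlaixeesud/ → hanlaixeesut.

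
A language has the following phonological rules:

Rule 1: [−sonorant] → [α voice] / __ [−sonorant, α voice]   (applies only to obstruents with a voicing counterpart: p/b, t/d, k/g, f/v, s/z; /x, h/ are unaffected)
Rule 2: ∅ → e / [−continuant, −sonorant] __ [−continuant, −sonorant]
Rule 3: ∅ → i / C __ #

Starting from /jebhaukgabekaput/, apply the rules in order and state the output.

Rule 1 (regressive voicing assimilation): /b/ precedes the voiceless obstruent /h/, so it devoices to [p] by assimilation. /k/ precedes the voiced obstruent /g/, so it voices to [g] by assimilation. /jebhaukgabekaput/ → jephauggabekaput.
Rule 2 (stop-cluster e-epenthesis): /g/ and /g/ form a stop–stop cluster, so [e] is inserted between them. /jephauggabekaput/ → jephaugegabekaput.
Rule 3 (final i-epenthesis): the form ends in the consonant /t/, so [i] is inserted word-finally. /jephaugegabekaput/ → jephaugegabekaputi.

jephaugegabekaputi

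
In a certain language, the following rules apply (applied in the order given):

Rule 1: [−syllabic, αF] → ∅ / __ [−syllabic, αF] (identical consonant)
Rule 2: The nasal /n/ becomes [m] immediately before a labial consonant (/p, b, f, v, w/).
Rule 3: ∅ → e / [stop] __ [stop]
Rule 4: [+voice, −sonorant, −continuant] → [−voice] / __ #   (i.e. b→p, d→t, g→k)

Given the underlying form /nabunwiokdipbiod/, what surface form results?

Rule 1 (degemination): no segment meets the environment; /nabunwiokdipbiod/ is unchanged.
Rule 2 (nasal place assimilation): /n/ precedes the labial consonant /w/, so it assimilates in place to [m]. /nabunwiokdipbiod/ → nabumwiokdipbiod.
Rule 3 (stop-cluster e-epenthesis): /k/ and /d/ form a stop–stop cluster, so [e] is inserted between them. /p/ and /b/ form a stop–stop cluster, so [e] is inserted between them. /nabumwiokdipbiod/ → nabumwiokedipebiod.
Rule 4 (final devoicing): /d/ is a voiced stop in word-final position, so it devoices to [t]. /nabumwiokedipebiod/ → nabumwiokedipebiot.

nabumwiokedipebiot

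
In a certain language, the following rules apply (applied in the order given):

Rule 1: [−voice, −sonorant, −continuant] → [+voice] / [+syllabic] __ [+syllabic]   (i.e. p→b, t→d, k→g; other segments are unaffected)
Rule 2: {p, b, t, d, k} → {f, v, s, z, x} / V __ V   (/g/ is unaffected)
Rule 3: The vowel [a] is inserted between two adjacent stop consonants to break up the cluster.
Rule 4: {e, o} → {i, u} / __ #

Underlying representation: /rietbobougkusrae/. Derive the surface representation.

Rule 1 (intervocalic voicing): no segment meets the environment; /rietbobougkusrae/ is unchanged.
Rule 2 (intervocalic spirantization): /b/ is a stop between vowels /o/ and /o/, so it spirantizes to the fricative [v]. /rietbobougkusrae/ → rietbovougkusrae.
Rule 3 (stop-cluster a-epenthesis): /t/ and /b/ form a stop–stop cluster, so [a] is inserted between them. /g/ and /k/ form a stop–stop cluster, so [a] is inserted between them. /rietbovougkusrae/ → rietabovougakusrae.
Rule 4 (final vowel raising): /e/ is a mid vowel in word-final position, so it raises to [i]. /rietabovougakusrae/ → rietabovougakusrai.

rietabovougakusrai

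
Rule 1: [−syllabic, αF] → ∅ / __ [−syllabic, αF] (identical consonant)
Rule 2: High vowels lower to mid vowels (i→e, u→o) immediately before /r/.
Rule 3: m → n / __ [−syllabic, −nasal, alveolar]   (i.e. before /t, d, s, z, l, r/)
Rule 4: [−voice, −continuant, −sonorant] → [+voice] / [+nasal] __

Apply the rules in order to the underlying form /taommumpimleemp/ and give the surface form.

taomumbinleemb

Rule 1 (degemination): /mm/ is a geminate; the first /m/ deletes. /taommumpimleemp/ → taomumpimleemp.
Rule 2 (pre-rhotic lowering): no segment meets the environment; /taomumpimleemp/ is unchanged.
Rule 3 (nasal place assimilation): /m/ precedes the alveolar consonant /l/, so it assimilates in place to [n]. /taomumpimleemp/ → taomumpinleemp.
Rule 4 (post-nasal voicing): /p/ is a voiceless stop immediately after the nasal /m/, so it voices to [b]. /p/ is a voiceless stop immediately after the nasal /m/, so it voices to [b]. /taomumpinleemp/ → taomumbinleemb.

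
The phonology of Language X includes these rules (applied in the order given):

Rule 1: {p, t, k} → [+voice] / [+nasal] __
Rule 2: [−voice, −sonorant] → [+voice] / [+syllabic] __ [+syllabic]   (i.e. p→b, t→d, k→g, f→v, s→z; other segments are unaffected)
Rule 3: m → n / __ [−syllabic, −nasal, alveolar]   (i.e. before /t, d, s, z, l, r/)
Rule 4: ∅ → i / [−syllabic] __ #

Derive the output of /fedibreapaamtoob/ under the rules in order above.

Rule 1 (post-nasal voicing): /t/ is a voiceless stop immediately after the nasal /m/, so it voices to [d]. /fedibreapaamtoob/ → fedibreapaamdoob.
Rule 2 (intervocalic voicing): /p/ is a voiceless obstruent between vowels /a/ and /a/, so it voices to [b]. /fedibreapaamdoob/ → fedibreabaamdoob.
Rule 3 (nasal place assimilation): /m/ precedes the alveolar consonant /d/, so it assimilates in place to [n]. /fedibreabaamdoob/ → fedibreabaandoob.
Rule 4 (final i-epenthesis): the form ends in the consonant /b/, so [i] is inserted word-finally. /fedibreabaandoob/ → fedibreabaandoobi.

fedibreabaandoobi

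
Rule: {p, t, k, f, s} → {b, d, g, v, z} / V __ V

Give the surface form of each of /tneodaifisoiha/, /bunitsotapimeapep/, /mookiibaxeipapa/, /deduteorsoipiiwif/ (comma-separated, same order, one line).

tneodaivizoiha, bunitsodabimeabep, moogiibaxeibaba, dedudeorsoibiiwif

/tneodaifisoiha/: /f/ is a voiceless obstruent between vowels /i/ and /i/, so it voices to [v]. /s/ is a voiceless obstruent between vowels /i/ and /o/, so it voices to [z]. → [tneodaivizoiha].
/bunitsotapimeapep/: /t/ is a voiceless obstruent between vowels /o/ and /a/, so it voices to [d]. /p/ is a voiceless obstruent between vowels /a/ and /i/, so it voices to [b]. /p/ is a voiceless obstruent between vowels /a/ and /e/, so it voices to [b]. → [bunitsodabimeabep].
/mookiibaxeipapa/: /k/ is a voiceless obstruent between vowels /o/ and /i/, so it voices to [g]. /p/ is a voiceless obstruent between vowels /i/ and /a/, so it voices to [b]. /p/ is a voiceless obstruent between vowels /a/ and /a/, so it voices to [b]. → [moogiibaxeibaba].
/deduteorsoipiiwif/: /t/ is a voiceless obstruent between vowels /u/ and /e/, so it voices to [d]. /p/ is a voiceless obstruent between vowels /i/ and /i/, so it voices to [b]. → [dedudeorsoibiiwif].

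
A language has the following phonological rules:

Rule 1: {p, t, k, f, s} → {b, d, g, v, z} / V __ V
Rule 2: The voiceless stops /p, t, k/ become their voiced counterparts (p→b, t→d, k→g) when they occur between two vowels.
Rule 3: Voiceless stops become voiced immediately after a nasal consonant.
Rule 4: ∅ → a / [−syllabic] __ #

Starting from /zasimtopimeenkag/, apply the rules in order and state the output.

Rule 1 (intervocalic voicing): /s/ is a voiceless obstruent between vowels /a/ and /i/, so it voices to [z]. /p/ is a voiceless obstruent between vowels /o/ and /i/, so it voices to [b]. /zasimtopimeenkag/ → zazimtobimeenkag.
Rule 2 (intervocalic voicing): no segment meets the environment; /zazimtobimeenkag/ is unchanged.
Rule 3 (post-nasal voicing): /t/ is a voiceless stop immediately after the nasal /m/, so it voices to [d]. /k/ is a voiceless stop immediately after the nasal /n/, so it voices to [g]. /zazimtobimeenkag/ → zazimdobimeengag.
Rule 4 (final a-epenthesis): the form ends in the consonant /g/, so [a] is inserted word-finally. /zazimdobimeengag/ → zazimdobimeengaga.

zazimdobimeengaga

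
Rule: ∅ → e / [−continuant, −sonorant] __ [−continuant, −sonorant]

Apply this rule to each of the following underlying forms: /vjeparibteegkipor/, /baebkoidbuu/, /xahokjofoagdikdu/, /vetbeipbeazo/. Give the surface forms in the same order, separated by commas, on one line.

vjeparibeteegekipor, baebekoidebuu, xahokjofoagedikedu, vetebeipebeazo

/vjeparibteegkipor/: /b/ and /t/ form a stop–stop cluster, so [e] is inserted between them. /g/ and /k/ form a stop–stop cluster, so [e] is inserted between them. → [vjeparibeteegekipor].
/baebkoidbuu/: /b/ and /k/ form a stop–stop cluster, so [e] is inserted between them. /d/ and /b/ form a stop–stop cluster, so [e] is inserted between them. → [baebekoidebuu].
/xahokjofoagdikdu/: /g/ and /d/ form a stop–stop cluster, so [e] is inserted between them. /k/ and /d/ form a stop–stop cluster, so [e] is inserted between them. → [xahokjofoagedikedu].
/vetbeipbeazo/: /t/ and /b/ form a stop–stop cluster, so [e] is inserted between them. /p/ and /b/ form a stop–stop cluster, so [e] is inserted between them. → [vetebeipebeazo].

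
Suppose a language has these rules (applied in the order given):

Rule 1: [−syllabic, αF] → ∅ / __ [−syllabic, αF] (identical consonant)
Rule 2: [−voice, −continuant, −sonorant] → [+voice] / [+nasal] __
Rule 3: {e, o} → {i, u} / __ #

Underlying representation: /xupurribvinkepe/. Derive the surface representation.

xupuribvingepi

Rule 1 (degemination): /rr/ is a geminate; the first /r/ deletes. /xupurribvinkepe/ → xupuribvinkepe.
Rule 2 (post-nasal voicing): /k/ is a voiceless stop immediately after the nasal /n/, so it voices to [g]. /xupuribvinkepe/ → xupuribvingepe.
Rule 3 (final vowel raising): /e/ is a mid vowel in word-final position, so it raises to [i]. /xupuribvingepe/ → xupuribvingepi.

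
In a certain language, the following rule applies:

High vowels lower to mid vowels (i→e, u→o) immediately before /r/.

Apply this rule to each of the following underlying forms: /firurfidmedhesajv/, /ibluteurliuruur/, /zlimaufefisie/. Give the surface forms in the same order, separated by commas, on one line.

ferorfidmedhesajv, ibluteorlioruor, zlimaufefisie

/firurfidmedhesajv/: /i/ is a high vowel immediately before /r/, so it lowers to [e]. /u/ is a high vowel immediately before /r/, so it lowers to [o]. → [ferorfidmedhesajv].
/ibluteurliuruur/: /u/ is a high vowel immediately before /r/, so it lowers to [o]. /u/ is a high vowel immediately before /r/, so it lowers to [o]. /u/ is a high vowel immediately before /r/, so it lowers to [o]. → [ibluteorlioruor].
/zlimaufefisie/: the rule's environment is not met; surfaces unchanged as [zlimaufefisie].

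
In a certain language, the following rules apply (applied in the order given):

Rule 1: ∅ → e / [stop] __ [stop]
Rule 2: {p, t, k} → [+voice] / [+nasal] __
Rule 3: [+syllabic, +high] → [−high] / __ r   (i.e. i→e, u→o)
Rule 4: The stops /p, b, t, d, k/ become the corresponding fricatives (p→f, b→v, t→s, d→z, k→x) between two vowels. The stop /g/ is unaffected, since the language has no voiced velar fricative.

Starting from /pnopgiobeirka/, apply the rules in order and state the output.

pnofegioveerka

Rule 1 (stop-cluster e-epenthesis): /p/ and /g/ form a stop–stop cluster, so [e] is inserted between them. /pnopgiobeirka/ → pnopegiobeirka.
Rule 2 (post-nasal voicing): no segment meets the environment; /pnopegiobeirka/ is unchanged.
Rule 3 (pre-rhotic lowering): /i/ is a high vowel immediately before /r/, so it lowers to [e]. /pnopegiobeirka/ → pnopegiobeerka.
Rule 4 (intervocalic spirantization): /p/ is a stop between vowels /o/ and /e/, so it spirantizes to the fricative [f]. /b/ is a stop between vowels /o/ and /e/, so it spirantizes to the fricative [v]. /pnopegiobeerka/ → pnofegioveerka.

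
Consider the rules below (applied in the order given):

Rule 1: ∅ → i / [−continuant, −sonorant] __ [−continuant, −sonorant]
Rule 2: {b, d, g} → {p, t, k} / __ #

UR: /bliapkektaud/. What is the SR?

bliapikekitaut

Rule 1 (stop-cluster i-epenthesis): /p/ and /k/ form a stop–stop cluster, so [i] is inserted between them. /k/ and /t/ form a stop–stop cluster, so [i] is inserted between them. /bliapkektaud/ → bliapikekitaud.
Rule 2 (final devoicing): /d/ is a voiced stop in word-final position, so it devoices to [t]. /bliapikekitaud/ → bliapikekitaut.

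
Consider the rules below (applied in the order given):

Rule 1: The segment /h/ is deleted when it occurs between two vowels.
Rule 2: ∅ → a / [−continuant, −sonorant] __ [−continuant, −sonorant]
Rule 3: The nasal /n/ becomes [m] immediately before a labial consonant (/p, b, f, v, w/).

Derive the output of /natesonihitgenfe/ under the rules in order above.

Rule 1 (intervocalic h-deletion): /h/ occurs between vowels /i/ and /i/, so it deletes. /natesonihitgenfe/ → natesoniitgenfe.
Rule 2 (stop-cluster a-epenthesis): /t/ and /g/ form a stop–stop cluster, so [a] is inserted between them. /natesoniitgenfe/ → natesoniitagenfe.
Rule 3 (nasal place assimilation): /n/ precedes the labial consonant /f/, so it assimilates in place to [m]. /natesoniitagenfe/ → natesoniitagemfe.

natesoniitagemfe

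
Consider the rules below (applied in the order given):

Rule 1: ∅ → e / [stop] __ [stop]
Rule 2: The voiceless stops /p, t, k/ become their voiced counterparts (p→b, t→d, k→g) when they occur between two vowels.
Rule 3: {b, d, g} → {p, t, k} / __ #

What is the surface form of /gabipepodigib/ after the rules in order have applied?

Rule 1 (stop-cluster e-epenthesis): no segment meets the environment; /gabipepodigib/ is unchanged.
Rule 2 (intervocalic voicing): /p/ is a voiceless stop between vowels /i/ and /e/, so it voices to [b]. /p/ is a voiceless stop between vowels /e/ and /o/, so it voices to [b]. /gabipepodigib/ → gabibebodigib.
Rule 3 (final devoicing): /b/ is a voiced stop in word-final position, so it devoices to [p]. /gabibebodigib/ → gabibebodigip.

gabibebodigip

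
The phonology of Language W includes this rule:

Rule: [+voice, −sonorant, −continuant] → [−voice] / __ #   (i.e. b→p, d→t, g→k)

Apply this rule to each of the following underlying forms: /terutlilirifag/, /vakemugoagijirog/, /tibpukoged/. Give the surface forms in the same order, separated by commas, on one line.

terutlilirifak, vakemugoagijirok, tibpukoget

/terutlilirifag/: /g/ is a voiced stop in word-final position, so it devoices to [k]. → [terutlilirifak].
/vakemugoagijirog/: /g/ is a voiced stop in word-final position, so it devoices to [k]. → [vakemugoagijirok].
/tibpukoged/: /d/ is a voiced stop in word-final position, so it devoices to [t]. → [tibpukoget].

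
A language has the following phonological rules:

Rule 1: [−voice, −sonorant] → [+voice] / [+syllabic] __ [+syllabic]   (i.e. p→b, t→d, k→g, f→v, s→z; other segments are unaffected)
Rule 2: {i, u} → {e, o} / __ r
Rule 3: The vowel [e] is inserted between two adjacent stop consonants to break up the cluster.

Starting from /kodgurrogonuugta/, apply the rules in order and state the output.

kodegorrogonuugeta

Rule 1 (intervocalic voicing): no segment meets the environment; /kodgurrogonuugta/ is unchanged.
Rule 2 (pre-rhotic lowering): /u/ is a high vowel immediately before /r/, so it lowers to [o]. /kodgurrogonuugta/ → kodgorrogonuugta.
Rule 3 (stop-cluster e-epenthesis): /d/ and /g/ form a stop–stop cluster, so [e] is inserted between them. /g/ and /t/ form a stop–stop cluster, so [e] is inserted between them. /kodgorrogonuugta/ → kodegorrogonuugeta.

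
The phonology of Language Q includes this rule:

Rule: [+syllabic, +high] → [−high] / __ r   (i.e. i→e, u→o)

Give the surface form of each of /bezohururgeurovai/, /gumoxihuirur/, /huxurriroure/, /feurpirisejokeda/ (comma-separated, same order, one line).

/bezohururgeurovai/: /u/ is a high vowel immediately before /r/, so it lowers to [o]. /u/ is a high vowel immediately before /r/, so it lowers to [o]. /u/ is a high vowel immediately before /r/, so it lowers to [o]. → [bezohororgeorovai].
/gumoxihuirur/: /i/ is a high vowel immediately before /r/, so it lowers to [e]. /u/ is a high vowel immediately before /r/, so it lowers to [o]. → [gumoxihueror].
/huxurriroure/: /u/ is a high vowel immediately before /r/, so it lowers to [o]. /i/ is a high vowel immediately before /r/, so it lowers to [e]. /u/ is a high vowel immediately before /r/, so it lowers to [o]. → [huxorreroore].
/feurpirisejokeda/: /u/ is a high vowel immediately before /r/, so it lowers to [o]. /i/ is a high vowel immediately before /r/, so it lowers to [e]. → [feorperisejokeda].

bezohororgeorovai, gumoxihueror, huxorreroore, feorperisejokeda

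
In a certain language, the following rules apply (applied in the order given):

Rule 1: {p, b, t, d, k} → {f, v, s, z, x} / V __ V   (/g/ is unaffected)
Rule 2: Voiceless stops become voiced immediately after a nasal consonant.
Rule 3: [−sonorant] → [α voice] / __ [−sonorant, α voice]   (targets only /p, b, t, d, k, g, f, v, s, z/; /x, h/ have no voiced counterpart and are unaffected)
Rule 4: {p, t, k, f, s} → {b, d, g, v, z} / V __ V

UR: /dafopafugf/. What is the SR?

davovavukf

Rule 1 (intervocalic spirantization): /p/ is a stop between vowels /o/ and /a/, so it spirantizes to the fricative [f]. /dafopafugf/ → dafofafugf.
Rule 2 (post-nasal voicing): no segment meets the environment; /dafofafugf/ is unchanged.
Rule 3 (regressive voicing assimilation): /g/ precedes the voiceless obstruent /f/, so it devoices to [k] by assimilation. /dafofafugf/ → dafofafukf.
Rule 4 (intervocalic voicing): /f/ is a voiceless obstruent between vowels /a/ and /o/, so it voices to [v]. /f/ is a voiceless obstruent between vowels /o/ and /a/, so it voices to [v]. /f/ is a voiceless obstruent between vowels /a/ and /u/, so it voices to [v]. /dafofafukf/ → davovavukf.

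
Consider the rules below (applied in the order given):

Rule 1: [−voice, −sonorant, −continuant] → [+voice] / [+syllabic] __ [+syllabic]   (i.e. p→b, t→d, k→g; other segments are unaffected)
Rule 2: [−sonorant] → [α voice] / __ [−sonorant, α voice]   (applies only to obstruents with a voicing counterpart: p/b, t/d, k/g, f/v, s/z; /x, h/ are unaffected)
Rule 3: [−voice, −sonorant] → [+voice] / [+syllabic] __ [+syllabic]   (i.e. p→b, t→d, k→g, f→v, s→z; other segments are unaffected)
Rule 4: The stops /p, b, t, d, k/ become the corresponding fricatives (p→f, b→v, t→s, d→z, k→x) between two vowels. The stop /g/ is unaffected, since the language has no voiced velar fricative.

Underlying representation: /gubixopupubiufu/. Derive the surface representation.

Rule 1 (intervocalic voicing): /p/ is a voiceless stop between vowels /o/ and /u/, so it voices to [b]. /p/ is a voiceless stop between vowels /u/ and /u/, so it voices to [b]. /gubixopupubiufu/ → gubixobububiufu.
Rule 2 (regressive voicing assimilation): no segment meets the environment; /gubixobububiufu/ is unchanged.
Rule 3 (intervocalic voicing): /f/ is a voiceless obstruent between vowels /u/ and /u/, so it voices to [v]. /gubixobububiufu/ → gubixobububiuvu.
Rule 4 (intervocalic spirantization): /b/ is a stop between vowels /u/ and /i/, so it spirantizes to the fricative [v]. /b/ is a stop between vowels /o/ and /u/, so it spirantizes to the fricative [v]. /b/ is a stop between vowels /u/ and /u/, so it spirantizes to the fricative [v]. /b/ is a stop between vowels /u/ and /i/, so it spirantizes to the fricative [v]. /gubixobububiuvu/ → guvixovuvuviuvu.

guvixovuvuviuvu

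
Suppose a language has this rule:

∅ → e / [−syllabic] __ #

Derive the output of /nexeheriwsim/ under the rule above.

nexeheriwsime

the form ends in the consonant /m/, so [e] is inserted word-finally.
Surface form: [nexeheriwsime].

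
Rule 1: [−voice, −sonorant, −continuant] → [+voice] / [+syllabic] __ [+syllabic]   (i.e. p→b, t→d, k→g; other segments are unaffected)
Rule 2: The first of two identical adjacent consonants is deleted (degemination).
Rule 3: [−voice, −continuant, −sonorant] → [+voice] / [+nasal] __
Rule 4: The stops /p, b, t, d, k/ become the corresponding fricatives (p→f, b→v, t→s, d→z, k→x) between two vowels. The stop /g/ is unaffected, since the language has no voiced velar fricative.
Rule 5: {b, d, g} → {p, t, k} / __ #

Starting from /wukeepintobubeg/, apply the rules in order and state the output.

wugeevindovuvek

Rule 1 (intervocalic voicing): /k/ is a voiceless stop between vowels /u/ and /e/, so it voices to [g]. /p/ is a voiceless stop between vowels /e/ and /i/, so it voices to [b]. /wukeepintobubeg/ → wugeebintobubeg.
Rule 2 (degemination): no segment meets the environment; /wugeebintobubeg/ is unchanged.
Rule 3 (post-nasal voicing): /t/ is a voiceless stop immediately after the nasal /n/, so it voices to [d]. /wugeebintobubeg/ → wugeebindobubeg.
Rule 4 (intervocalic spirantization): /b/ is a stop between vowels /e/ and /i/, so it spirantizes to the fricative [v]. /b/ is a stop between vowels /o/ and /u/, so it spirantizes to the fricative [v]. /b/ is a stop between vowels /u/ and /e/, so it spirantizes to the fricative [v]. /wugeebindobubeg/ → wugeevindovuveg.
Rule 5 (final devoicing): /g/ is a voiced stop in word-final position, so it devoices to [k]. /wugeevindovuveg/ → wugeevindovuvek.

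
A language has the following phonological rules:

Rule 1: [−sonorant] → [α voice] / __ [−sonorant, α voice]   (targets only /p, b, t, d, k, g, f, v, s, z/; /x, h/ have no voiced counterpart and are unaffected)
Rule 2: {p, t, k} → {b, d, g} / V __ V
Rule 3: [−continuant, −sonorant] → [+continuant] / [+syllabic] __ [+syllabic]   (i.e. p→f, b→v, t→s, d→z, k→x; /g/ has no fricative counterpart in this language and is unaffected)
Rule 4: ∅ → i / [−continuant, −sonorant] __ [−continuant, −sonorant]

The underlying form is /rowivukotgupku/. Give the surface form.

Rule 1 (regressive voicing assimilation): /t/ precedes the voiced obstruent /g/, so it voices to [d] by assimilation. /rowivukotgupku/ → rowivukodgupku.
Rule 2 (intervocalic voicing): /k/ is a voiceless stop between vowels /u/ and /o/, so it voices to [g]. /rowivukodgupku/ → rowivugodgupku.
Rule 3 (intervocalic spirantization): no segment meets the environment; /rowivugodgupku/ is unchanged.
Rule 4 (stop-cluster i-epenthesis): /d/ and /g/ form a stop–stop cluster, so [i] is inserted between them. /p/ and /k/ form a stop–stop cluster, so [i] is inserted between them. /rowivugodgupku/ → rowivugodigupiku.

rowivugodigupiku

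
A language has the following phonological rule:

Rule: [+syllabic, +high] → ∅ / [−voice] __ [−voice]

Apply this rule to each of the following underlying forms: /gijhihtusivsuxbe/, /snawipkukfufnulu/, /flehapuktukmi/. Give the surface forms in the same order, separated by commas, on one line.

gijhhtsivsxbe, snawipkkffnulu, flehapktkmi

/gijhihtusivsuxbe/: /i/ is a high vowel flanked by voiceless consonants /h/ and /h/, so it deletes. /u/ is a high vowel flanked by voiceless consonants /t/ and /s/, so it deletes. /u/ is a high vowel flanked by voiceless consonants /s/ and /x/, so it deletes. → [gijhhtsivsxbe].
/snawipkukfufnulu/: /u/ is a high vowel flanked by voiceless consonants /k/ and /k/, so it deletes. /u/ is a high vowel flanked by voiceless consonants /f/ and /f/, so it deletes. → [snawipkkffnulu].
/flehapuktukmi/: /u/ is a high vowel flanked by voiceless consonants /p/ and /k/, so it deletes. /u/ is a high vowel flanked by voiceless consonants /t/ and /k/, so it deletes. → [flehapktkmi].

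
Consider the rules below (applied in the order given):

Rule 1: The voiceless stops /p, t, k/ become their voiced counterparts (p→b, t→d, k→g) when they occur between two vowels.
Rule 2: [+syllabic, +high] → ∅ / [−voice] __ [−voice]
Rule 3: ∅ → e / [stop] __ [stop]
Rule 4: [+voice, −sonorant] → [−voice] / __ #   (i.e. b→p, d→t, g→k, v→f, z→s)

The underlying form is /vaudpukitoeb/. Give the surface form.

vaudepugidoep

Rule 1 (intervocalic voicing): /k/ is a voiceless stop between vowels /u/ and /i/, so it voices to [g]. /t/ is a voiceless stop between vowels /i/ and /o/, so it voices to [d]. /vaudpukitoeb/ → vaudpugidoeb.
Rule 2 (high vowel syncope): no segment meets the environment; /vaudpugidoeb/ is unchanged.
Rule 3 (stop-cluster e-epenthesis): /d/ and /p/ form a stop–stop cluster, so [e] is inserted between them. /vaudpugidoeb/ → vaudepugidoeb.
Rule 4 (final devoicing): /b/ is a voiced obstruent in word-final position, so it devoices to [p]. /vaudepugidoeb/ → vaudepugidoep.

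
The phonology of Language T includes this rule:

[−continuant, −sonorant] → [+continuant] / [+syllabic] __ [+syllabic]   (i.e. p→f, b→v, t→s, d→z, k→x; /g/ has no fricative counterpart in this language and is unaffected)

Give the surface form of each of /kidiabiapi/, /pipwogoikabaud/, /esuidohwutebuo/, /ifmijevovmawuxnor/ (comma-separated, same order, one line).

kiziaviafi, pipwogoixavaud, esuizohwusevuo, ifmijevovmawuxnor

/kidiabiapi/: /d/ is a stop between vowels /i/ and /i/, so it spirantizes to the fricative [z]. /b/ is a stop between vowels /a/ and /i/, so it spirantizes to the fricative [v]. /p/ is a stop between vowels /a/ and /i/, so it spirantizes to the fricative [f]. → [kiziaviafi].
/pipwogoikabaud/: /k/ is a stop between vowels /i/ and /a/, so it spirantizes to the fricative [x]. /b/ is a stop between vowels /a/ and /a/, so it spirantizes to the fricative [v]. → [pipwogoixavaud].
/esuidohwutebuo/: /d/ is a stop between vowels /i/ and /o/, so it spirantizes to the fricative [z]. /t/ is a stop between vowels /u/ and /e/, so it spirantizes to the fricative [s]. /b/ is a stop between vowels /e/ and /u/, so it spirantizes to the fricative [v]. → [esuizohwusevuo].
/ifmijevovmawuxnor/: the rule's environment is not met; surfaces unchanged as [ifmijevovmawuxnor].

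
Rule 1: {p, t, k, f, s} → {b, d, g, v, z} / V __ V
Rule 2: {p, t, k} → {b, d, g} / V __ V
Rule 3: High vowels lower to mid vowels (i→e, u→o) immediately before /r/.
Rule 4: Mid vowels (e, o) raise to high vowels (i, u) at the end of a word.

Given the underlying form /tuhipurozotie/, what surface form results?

tuhiborozodii

Rule 1 (intervocalic voicing): /p/ is a voiceless obstruent between vowels /i/ and /u/, so it voices to [b]. /t/ is a voiceless obstruent between vowels /o/ and /i/, so it voices to [d]. /tuhipurozotie/ → tuhiburozodie.
Rule 2 (intervocalic voicing): no segment meets the environment; /tuhiburozodie/ is unchanged.
Rule 3 (pre-rhotic lowering): /u/ is a high vowel immediately before /r/, so it lowers to [o]. /tuhiburozodie/ → tuhiborozodie.
Rule 4 (final vowel raising): /e/ is a mid vowel in word-final position, so it raises to [i]. /tuhiborozodie/ → tuhiborozodii.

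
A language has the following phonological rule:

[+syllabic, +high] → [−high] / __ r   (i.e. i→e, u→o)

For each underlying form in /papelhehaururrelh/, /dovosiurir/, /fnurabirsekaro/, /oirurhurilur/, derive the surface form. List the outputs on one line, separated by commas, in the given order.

/papelhehaururrelh/: /u/ is a high vowel immediately before /r/, so it lowers to [o]. /u/ is a high vowel immediately before /r/, so it lowers to [o]. → [papelhehaororrelh].
/dovosiurir/: /u/ is a high vowel immediately before /r/, so it lowers to [o]. /i/ is a high vowel immediately before /r/, so it lowers to [e]. → [dovosiorer].
/fnurabirsekaro/: /u/ is a high vowel immediately before /r/, so it lowers to [o]. /i/ is a high vowel immediately before /r/, so it lowers to [e]. → [fnorabersekaro].
/oirurhurilur/: /i/ is a high vowel immediately before /r/, so it lowers to [e]. /u/ is a high vowel immediately before /r/, so it lowers to [o]. /u/ is a high vowel immediately before /r/, so it lowers to [o]. /u/ is a high vowel immediately before /r/, so it lowers to [o]. → [oerorhorilor].

papelhehaororrelh, dovosiorer, fnorabersekaro, oerorhorilor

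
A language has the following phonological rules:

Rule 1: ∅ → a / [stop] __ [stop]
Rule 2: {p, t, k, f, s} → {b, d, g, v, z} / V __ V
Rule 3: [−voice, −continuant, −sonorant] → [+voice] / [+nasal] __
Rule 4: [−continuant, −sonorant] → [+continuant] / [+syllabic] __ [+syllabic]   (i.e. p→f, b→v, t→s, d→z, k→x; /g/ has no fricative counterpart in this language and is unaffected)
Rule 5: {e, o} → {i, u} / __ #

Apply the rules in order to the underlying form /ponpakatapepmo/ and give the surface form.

ponbagazavepmu

Rule 1 (stop-cluster a-epenthesis): no segment meets the environment; /ponpakatapepmo/ is unchanged.
Rule 2 (intervocalic voicing): /k/ is a voiceless obstruent between vowels /a/ and /a/, so it voices to [g]. /t/ is a voiceless obstruent between vowels /a/ and /a/, so it voices to [d]. /p/ is a voiceless obstruent between vowels /a/ and /e/, so it voices to [b]. /ponpakatapepmo/ → ponpagadabepmo.
Rule 3 (post-nasal voicing): /p/ is a voiceless stop immediately after the nasal /n/, so it voices to [b]. /ponpagadabepmo/ → ponbagadabepmo.
Rule 4 (intervocalic spirantization): /d/ is a stop between vowels /a/ and /a/, so it spirantizes to the fricative [z]. /b/ is a stop between vowels /a/ and /e/, so it spirantizes to the fricative [v]. /ponbagadabepmo/ → ponbagazavepmo.
Rule 5 (final vowel raising): /o/ is a mid vowel in word-final position, so it raises to [u]. /ponbagazavepmo/ → ponbagazavepmu.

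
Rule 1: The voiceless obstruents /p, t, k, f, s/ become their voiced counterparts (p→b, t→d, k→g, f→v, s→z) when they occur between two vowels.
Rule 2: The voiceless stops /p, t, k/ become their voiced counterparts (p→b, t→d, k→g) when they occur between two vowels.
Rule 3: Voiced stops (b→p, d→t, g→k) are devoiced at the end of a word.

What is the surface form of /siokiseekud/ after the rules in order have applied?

siogizeegut

Rule 1 (intervocalic voicing): /k/ is a voiceless obstruent between vowels /o/ and /i/, so it voices to [g]. /s/ is a voiceless obstruent between vowels /i/ and /e/, so it voices to [z]. /k/ is a voiceless obstruent between vowels /e/ and /u/, so it voices to [g]. /siokiseekud/ → siogizeegud.
Rule 2 (intervocalic voicing): no segment meets the environment; /siogizeegud/ is unchanged.
Rule 3 (final devoicing): /d/ is a voiced stop in word-final position, so it devoices to [t]. /siogizeegud/ → siogizeegut.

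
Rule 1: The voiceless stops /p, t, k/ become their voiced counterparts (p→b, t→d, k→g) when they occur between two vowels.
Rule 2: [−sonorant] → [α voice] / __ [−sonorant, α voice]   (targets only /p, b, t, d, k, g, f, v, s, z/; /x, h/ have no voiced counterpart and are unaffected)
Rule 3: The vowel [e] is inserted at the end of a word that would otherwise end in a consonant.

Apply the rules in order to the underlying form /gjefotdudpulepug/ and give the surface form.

gjefoddutpulebuge

Rule 1 (intervocalic voicing): /p/ is a voiceless stop between vowels /e/ and /u/, so it voices to [b]. /gjefotdudpulepug/ → gjefotdudpulebug.
Rule 2 (regressive voicing assimilation): /t/ precedes the voiced obstruent /d/, so it voices to [d] by assimilation. /d/ precedes the voiceless obstruent /p/, so it devoices to [t] by assimilation. /gjefotdudpulebug/ → gjefoddutpulebug.
Rule 3 (final e-epenthesis): the form ends in the consonant /g/, so [e] is inserted word-finally. /gjefoddutpulebug/ → gjefoddutpulebuge.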